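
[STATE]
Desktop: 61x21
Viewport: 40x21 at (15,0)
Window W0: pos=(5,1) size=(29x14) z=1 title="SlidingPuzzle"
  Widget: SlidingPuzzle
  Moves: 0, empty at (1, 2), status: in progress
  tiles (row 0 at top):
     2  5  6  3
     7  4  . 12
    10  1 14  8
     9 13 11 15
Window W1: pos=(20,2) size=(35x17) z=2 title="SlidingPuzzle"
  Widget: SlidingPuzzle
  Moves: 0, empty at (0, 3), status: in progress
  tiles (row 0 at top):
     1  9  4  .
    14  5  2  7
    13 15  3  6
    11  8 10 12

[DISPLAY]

                                        
━━━━━━━━━━━━━━━━━━┓                     
uzzle┏━━━━━━━━━━━━━━━━━━━━━━━━━━━━━━━━━┓
─────┃ SlidingPuzzle                   ┃
─┬───┠─────────────────────────────────┨
 │  6┃┌────┬────┬────┬────┐            ┃
─┼───┃│  1 │  9 │  4 │    │            ┃
 │   ┃├────┼────┼────┼────┤            ┃
─┼───┃│ 14 │  5 │  2 │  7 │            ┃
 │ 14┃├────┼────┼────┼────┤            ┃
─┼───┃│ 13 │ 15 │  3 │  6 │            ┃
 │ 11┃├────┼────┼────┼────┤            ┃
─┴───┃│ 11 │  8 │ 10 │ 12 │            ┃
     ┃└────┴────┴────┴────┘            ┃
━━━━━┃Moves: 0                         ┃
     ┃                                 ┃
     ┃                                 ┃
     ┃                                 ┃
     ┗━━━━━━━━━━━━━━━━━━━━━━━━━━━━━━━━━┛
                                        
                                        


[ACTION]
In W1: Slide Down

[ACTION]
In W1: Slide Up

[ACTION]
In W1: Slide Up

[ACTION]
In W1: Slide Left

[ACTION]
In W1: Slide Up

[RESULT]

                                        
━━━━━━━━━━━━━━━━━━┓                     
uzzle┏━━━━━━━━━━━━━━━━━━━━━━━━━━━━━━━━━┓
─────┃ SlidingPuzzle                   ┃
─┬───┠─────────────────────────────────┨
 │  6┃┌────┬────┬────┬────┐            ┃
─┼───┃│  1 │  9 │  4 │  7 │            ┃
 │   ┃├────┼────┼────┼────┤            ┃
─┼───┃│ 14 │  5 │  2 │  6 │            ┃
 │ 14┃├────┼────┼────┼────┤            ┃
─┼───┃│ 13 │ 15 │  3 │ 12 │            ┃
 │ 11┃├────┼────┼────┼────┤            ┃
─┴───┃│ 11 │  8 │ 10 │    │            ┃
     ┃└────┴────┴────┴────┘            ┃
━━━━━┃Moves: 3                         ┃
     ┃                                 ┃
     ┃                                 ┃
     ┃                                 ┃
     ┗━━━━━━━━━━━━━━━━━━━━━━━━━━━━━━━━━┛
                                        
                                        


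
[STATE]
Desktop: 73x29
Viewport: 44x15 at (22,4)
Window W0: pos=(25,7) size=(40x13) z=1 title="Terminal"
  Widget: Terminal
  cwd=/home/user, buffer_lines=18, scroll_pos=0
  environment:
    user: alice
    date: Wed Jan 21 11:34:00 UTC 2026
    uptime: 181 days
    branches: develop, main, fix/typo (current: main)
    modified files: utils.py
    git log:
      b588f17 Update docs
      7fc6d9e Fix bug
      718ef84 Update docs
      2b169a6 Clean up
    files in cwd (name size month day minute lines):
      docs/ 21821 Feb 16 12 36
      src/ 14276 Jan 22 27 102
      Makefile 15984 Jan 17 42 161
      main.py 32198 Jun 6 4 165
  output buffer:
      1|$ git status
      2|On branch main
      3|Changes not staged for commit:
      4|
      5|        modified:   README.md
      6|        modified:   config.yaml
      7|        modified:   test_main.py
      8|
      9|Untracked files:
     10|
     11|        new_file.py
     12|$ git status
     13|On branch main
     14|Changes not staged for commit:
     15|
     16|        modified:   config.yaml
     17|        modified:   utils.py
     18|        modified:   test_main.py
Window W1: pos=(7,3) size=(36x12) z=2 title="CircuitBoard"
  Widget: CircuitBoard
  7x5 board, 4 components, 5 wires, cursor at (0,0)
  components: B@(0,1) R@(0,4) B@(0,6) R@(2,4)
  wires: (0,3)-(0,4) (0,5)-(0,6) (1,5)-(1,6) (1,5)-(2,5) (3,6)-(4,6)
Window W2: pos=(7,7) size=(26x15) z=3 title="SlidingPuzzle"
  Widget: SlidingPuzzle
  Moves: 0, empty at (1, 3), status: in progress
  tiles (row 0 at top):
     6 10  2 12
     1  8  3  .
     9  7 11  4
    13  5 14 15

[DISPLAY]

                    ┃                       
────────────────────┨                       
 6                  ┃                       
━━━━━━━━━━┓ ─ B     ┃━━━━━━━━━━━━━━━━━━━━━┓ 
          ┃         ┃                     ┃ 
──────────┨ ─ ·     ┃─────────────────────┨ 
─┬────┐   ┃         ┃                     ┃ 
 │ 12 │   ┃         ┃                     ┃ 
─┼────┤   ┃         ┃d for commit:        ┃ 
 │    │   ┃   ·     ┃                     ┃ 
─┼────┤   ┃━━━━━━━━━┛   README.md         ┃ 
 │  4 │   ┃ modified:   config.yaml       ┃ 
─┼────┤   ┃ modified:   test_main.py      ┃ 
 │ 15 │   ┃                               ┃ 
─┴────┘   ┃ed files:                      ┃ 


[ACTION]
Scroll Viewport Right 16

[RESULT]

             ┃                              
─────────────┨                              
             ┃                              
━━━┓ ─ B     ┃━━━━━━━━━━━━━━━━━━━━━┓        
   ┃         ┃                     ┃        
───┨ ─ ·     ┃─────────────────────┨        
   ┃         ┃                     ┃        
   ┃         ┃                     ┃        
   ┃         ┃d for commit:        ┃        
   ┃   ·     ┃                     ┃        
   ┃━━━━━━━━━┛   README.md         ┃        
   ┃ modified:   config.yaml       ┃        
   ┃ modified:   test_main.py      ┃        
   ┃                               ┃        
   ┃ed files:                      ┃        


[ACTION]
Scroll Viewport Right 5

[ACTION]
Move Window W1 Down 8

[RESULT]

                                            
                                            
                                            
━━━┓━━━━━━━━━━━━━━━━━━━━━━━━━━━━━━━┓        
   ┃al                             ┃        
───┨───────────────────────────────┨        
   ┃tatus                          ┃        
   ┃━━━━━━━━━┓                     ┃        
   ┃         ┃d for commit:        ┃        
   ┃─────────┨                     ┃        
   ┃         ┃   README.md         ┃        
   ┃ ─ B     ┃   config.yaml       ┃        
   ┃         ┃   test_main.py      ┃        
   ┃ ─ ·     ┃                     ┃        
   ┃         ┃                     ┃        


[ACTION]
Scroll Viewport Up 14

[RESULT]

                                            
                                            
                                            
                                            
                                            
                                            
                                            
━━━┓━━━━━━━━━━━━━━━━━━━━━━━━━━━━━━━┓        
   ┃al                             ┃        
───┨───────────────────────────────┨        
   ┃tatus                          ┃        
   ┃━━━━━━━━━┓                     ┃        
   ┃         ┃d for commit:        ┃        
   ┃─────────┨                     ┃        
   ┃         ┃   README.md         ┃        


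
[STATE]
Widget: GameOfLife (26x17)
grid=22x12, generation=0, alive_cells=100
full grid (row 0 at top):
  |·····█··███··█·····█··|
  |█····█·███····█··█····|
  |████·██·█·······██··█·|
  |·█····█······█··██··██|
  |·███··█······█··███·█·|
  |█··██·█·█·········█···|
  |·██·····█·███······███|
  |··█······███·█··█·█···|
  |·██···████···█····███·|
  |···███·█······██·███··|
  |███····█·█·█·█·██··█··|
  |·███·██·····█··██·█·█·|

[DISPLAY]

Gen: 0                    
·····█··███··█·····█··    
█····█·███····█··█····    
████·██·█·······██··█·    
·█····█······█··██··██    
·███··█······█··███·█·    
█··██·█·█·········█···    
·██·····█·███······███    
··█······███·█··█·█···    
·██···████···█····███·    
···███·█······██·███··    
███····█·█·█·█·██··█··    
·███·██·····█··██·█·█·    
                          
                          
                          
                          


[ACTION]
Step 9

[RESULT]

Gen: 9                    
··█··············██···    
·██····█·········██···    
██·····█·█········██··    
██·····█·█·········██·    
██·····██·······█·███·    
█··█·██·········█·····    
·██··██···█·····█·····    
█·█······█···█·····█··    
██······█·█████···█·█·    
····█···█····█······█·    
███·█···██·██······█··    
·········█·██·········    
                          
                          
                          
                          


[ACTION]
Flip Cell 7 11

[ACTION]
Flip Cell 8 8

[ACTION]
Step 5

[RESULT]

Gen: 14                   
·██···················    
·██···················    
················██····    
···············█···█··    
·█·█···█············█·    
···████·········█···█·    
·········█·······█·█··    
·█·██··███···██··██···    
·█·█·····█···███······    
█··████······███······    
█████··█···█··········    
·███····████··········    
                          
                          
                          
                          


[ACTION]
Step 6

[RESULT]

Gen: 20                   
·██···················    
·██···················    
······················    
······················    
······················    
··█·····██············    
·█·█····██············    
·······█··············    
·█····██··············    
··█····█····█··██·····    
····███·····█···█·····    
············█··█······    
                          
                          
                          
                          


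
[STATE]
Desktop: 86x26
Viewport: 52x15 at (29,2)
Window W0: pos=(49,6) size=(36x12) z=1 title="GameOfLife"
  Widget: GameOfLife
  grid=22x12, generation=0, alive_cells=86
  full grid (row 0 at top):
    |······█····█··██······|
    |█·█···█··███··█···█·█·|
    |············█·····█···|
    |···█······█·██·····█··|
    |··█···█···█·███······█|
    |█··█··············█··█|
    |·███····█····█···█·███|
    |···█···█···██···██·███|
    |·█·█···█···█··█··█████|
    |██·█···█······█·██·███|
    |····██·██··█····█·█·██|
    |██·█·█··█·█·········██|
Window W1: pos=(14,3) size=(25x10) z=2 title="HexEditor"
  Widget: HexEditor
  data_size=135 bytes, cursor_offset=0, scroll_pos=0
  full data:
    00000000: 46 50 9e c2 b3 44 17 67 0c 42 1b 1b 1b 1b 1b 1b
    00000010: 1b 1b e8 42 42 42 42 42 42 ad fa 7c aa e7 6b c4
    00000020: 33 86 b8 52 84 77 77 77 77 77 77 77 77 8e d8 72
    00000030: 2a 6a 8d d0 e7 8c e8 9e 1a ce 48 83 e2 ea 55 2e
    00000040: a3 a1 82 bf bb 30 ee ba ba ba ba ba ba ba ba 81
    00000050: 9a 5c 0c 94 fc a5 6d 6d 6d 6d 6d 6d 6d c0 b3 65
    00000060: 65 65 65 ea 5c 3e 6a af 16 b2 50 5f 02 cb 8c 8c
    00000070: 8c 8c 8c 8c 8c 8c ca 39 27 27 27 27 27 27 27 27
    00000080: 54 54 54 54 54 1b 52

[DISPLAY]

                                                    
━━━━━━━━━┓                                          
         ┃                                          
─────────┨                                          
0 9e c2 b┃          ┏━━━━━━━━━━━━━━━━━━━━━━━━━━━━━━━
b e8 42 4┃          ┃ GameOfLife                    
6 b8 52 8┃          ┠───────────────────────────────
a 8d d0 e┃          ┃Gen: 0                         
1 82 bf b┃          ┃············█·····█···         
c 0c 94 f┃          ┃···█······█·██·····█··         
━━━━━━━━━┛          ┃··█···█···█·███······█         
                    ┃█··█··············█··█         
                    ┃·███····█····█···█·███         
                    ┃···█···█···██···██·███         
                    ┃·█·█···█···█··█··█████         


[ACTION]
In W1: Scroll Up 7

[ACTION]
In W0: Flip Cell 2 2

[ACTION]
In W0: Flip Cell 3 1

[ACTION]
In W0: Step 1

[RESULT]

                                                    
━━━━━━━━━┓                                          
         ┃                                          
─────────┨                                          
0 9e c2 b┃          ┏━━━━━━━━━━━━━━━━━━━━━━━━━━━━━━━
b e8 42 4┃          ┃ GameOfLife                    
6 b8 52 8┃          ┠───────────────────────────────
a 8d d0 e┃          ┃Gen: 1                         
1 82 bf b┃          ┃··██·····█··█·····█···         
c 0c 94 f┃          ┃·█·█··········█·······         
━━━━━━━━━┛          ┃·███········█·█·····█·         
                    ┃···█········█·█···██·█         
                    ┃·█·██·······█···██····         
                    ┃·█·██··██··███··█·····         
                    ┃██·██·███··███········         


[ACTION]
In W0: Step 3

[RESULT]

                                                    
━━━━━━━━━┓                                          
         ┃                                          
─────────┨                                          
0 9e c2 b┃          ┏━━━━━━━━━━━━━━━━━━━━━━━━━━━━━━━
b e8 42 4┃          ┃ GameOfLife                    
6 b8 52 8┃          ┠───────────────────────────────
a 8d d0 e┃          ┃Gen: 4                         
1 82 bf b┃          ┃██·█······█·····█·····         
c 0c 94 f┃          ┃····█·········█·█·····         
━━━━━━━━━┛          ┃█··██·········█·█·····         
                    ┃·███··········█·█·····         
                    ┃······█···············         
                    ┃·█··█··█······███·····         
                    ┃█·███··█···█·█·█·██···         


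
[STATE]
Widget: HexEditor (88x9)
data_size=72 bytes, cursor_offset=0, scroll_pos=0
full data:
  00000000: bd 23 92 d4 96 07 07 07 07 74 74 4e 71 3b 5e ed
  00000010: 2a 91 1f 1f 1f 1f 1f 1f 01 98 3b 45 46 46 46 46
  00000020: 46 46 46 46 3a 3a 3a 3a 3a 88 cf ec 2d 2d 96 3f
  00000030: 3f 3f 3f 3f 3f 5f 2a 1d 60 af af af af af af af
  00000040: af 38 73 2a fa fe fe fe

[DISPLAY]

00000000  BD 23 92 d4 96 07 07 07  07 74 74 4e 71 3b 5e ed  |.#.......ttNq;^.|          
00000010  2a 91 1f 1f 1f 1f 1f 1f  01 98 3b 45 46 46 46 46  |*.........;EFFFF|          
00000020  46 46 46 46 3a 3a 3a 3a  3a 88 cf ec 2d 2d 96 3f  |FFFF:::::...--.?|          
00000030  3f 3f 3f 3f 3f 5f 2a 1d  60 af af af af af af af  |?????_*.`.......|          
00000040  af 38 73 2a fa fe fe fe                           |.8s*....        |          
                                                                                        
                                                                                        
                                                                                        
                                                                                        


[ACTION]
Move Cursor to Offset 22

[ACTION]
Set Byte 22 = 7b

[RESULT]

00000000  bd 23 92 d4 96 07 07 07  07 74 74 4e 71 3b 5e ed  |.#.......ttNq;^.|          
00000010  2a 91 1f 1f 1f 1f 7B 1f  01 98 3b 45 46 46 46 46  |*.....{...;EFFFF|          
00000020  46 46 46 46 3a 3a 3a 3a  3a 88 cf ec 2d 2d 96 3f  |FFFF:::::...--.?|          
00000030  3f 3f 3f 3f 3f 5f 2a 1d  60 af af af af af af af  |?????_*.`.......|          
00000040  af 38 73 2a fa fe fe fe                           |.8s*....        |          
                                                                                        
                                                                                        
                                                                                        
                                                                                        


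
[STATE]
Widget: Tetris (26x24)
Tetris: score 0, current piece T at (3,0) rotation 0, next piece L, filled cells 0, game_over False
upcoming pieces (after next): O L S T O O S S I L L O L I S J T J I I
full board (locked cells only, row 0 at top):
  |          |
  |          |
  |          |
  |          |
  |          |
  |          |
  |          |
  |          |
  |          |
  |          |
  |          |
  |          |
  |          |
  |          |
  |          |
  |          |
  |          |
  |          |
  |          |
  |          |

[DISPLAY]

    ▒     │Next:          
   ▒▒▒    │  ▒            
          │▒▒▒            
          │               
          │               
          │               
          │Score:         
          │0              
          │               
          │               
          │               
          │               
          │               
          │               
          │               
          │               
          │               
          │               
          │               
          │               
          │               
          │               
          │               
          │               


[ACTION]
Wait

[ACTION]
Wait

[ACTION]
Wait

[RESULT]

          │Next:          
          │  ▒            
          │▒▒▒            
    ▒     │               
   ▒▒▒    │               
          │               
          │Score:         
          │0              
          │               
          │               
          │               
          │               
          │               
          │               
          │               
          │               
          │               
          │               
          │               
          │               
          │               
          │               
          │               
          │               


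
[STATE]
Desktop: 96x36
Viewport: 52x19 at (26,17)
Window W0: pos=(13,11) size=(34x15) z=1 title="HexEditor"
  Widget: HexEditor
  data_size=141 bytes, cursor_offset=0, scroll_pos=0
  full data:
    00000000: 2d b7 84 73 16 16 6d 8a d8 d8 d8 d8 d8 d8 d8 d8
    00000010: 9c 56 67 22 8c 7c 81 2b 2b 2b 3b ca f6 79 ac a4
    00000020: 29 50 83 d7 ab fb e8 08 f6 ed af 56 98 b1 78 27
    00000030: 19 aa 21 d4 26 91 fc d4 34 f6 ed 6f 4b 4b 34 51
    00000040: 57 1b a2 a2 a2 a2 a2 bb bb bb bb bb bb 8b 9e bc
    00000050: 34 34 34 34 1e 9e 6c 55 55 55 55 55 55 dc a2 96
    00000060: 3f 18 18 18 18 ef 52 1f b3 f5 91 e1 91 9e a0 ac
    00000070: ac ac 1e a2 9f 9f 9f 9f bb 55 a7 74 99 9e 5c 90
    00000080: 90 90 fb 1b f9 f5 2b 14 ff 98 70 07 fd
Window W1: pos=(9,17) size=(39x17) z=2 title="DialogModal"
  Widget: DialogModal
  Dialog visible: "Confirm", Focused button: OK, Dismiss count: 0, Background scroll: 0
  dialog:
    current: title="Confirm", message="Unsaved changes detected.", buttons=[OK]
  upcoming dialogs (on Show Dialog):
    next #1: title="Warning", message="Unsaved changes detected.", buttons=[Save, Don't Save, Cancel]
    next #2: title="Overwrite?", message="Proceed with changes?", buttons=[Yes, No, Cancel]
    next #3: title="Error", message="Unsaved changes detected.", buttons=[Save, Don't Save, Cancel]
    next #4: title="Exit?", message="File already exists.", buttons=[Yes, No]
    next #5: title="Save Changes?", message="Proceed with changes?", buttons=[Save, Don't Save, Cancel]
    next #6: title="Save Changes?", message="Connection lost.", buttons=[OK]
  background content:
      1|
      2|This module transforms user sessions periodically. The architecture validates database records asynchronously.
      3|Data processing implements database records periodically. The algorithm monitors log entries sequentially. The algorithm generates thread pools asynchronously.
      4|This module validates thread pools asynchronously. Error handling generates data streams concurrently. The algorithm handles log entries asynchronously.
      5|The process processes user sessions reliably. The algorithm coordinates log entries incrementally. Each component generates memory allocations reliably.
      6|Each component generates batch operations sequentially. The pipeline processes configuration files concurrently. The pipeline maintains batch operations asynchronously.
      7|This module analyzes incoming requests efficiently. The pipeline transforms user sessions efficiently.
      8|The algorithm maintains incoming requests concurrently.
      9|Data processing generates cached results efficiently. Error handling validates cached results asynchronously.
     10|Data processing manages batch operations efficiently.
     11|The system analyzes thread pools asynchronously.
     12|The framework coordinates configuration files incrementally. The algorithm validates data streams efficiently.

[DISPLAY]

━━━━━━━━━━━━━━━━━━━━━┓                              
                     ┃                              
─────────────────────┨                              
                     ┃                              
sforms user sessions ┃                              
implements database r┃                              
dates thread pools as┃                              
────────────────┐ns r┃                              
onfirm          │erat┃                              
anges detected. │uest┃                              
 [OK]           │requ┃                              
────────────────┘resu┃                              
manages batch operati┃                              
zes thread pools asyn┃                              
ordinates configurati┃                              
                     ┃                              
━━━━━━━━━━━━━━━━━━━━━┛                              
                                                    
                                                    


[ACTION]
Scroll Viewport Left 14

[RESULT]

━━━━━━━━━━━━━━━━━━━━━━━━━━━━━━━━━━━┓                
ialogModal                         ┃                
───────────────────────────────────┨                
                                   ┃                
is module transforms user sessions ┃                
ta processing implements database r┃                
is module validates thread pools as┃                
e ┌───────────────────────────┐ns r┃                
ch│          Confirm          │erat┃                
is│ Unsaved changes detected. │uest┃                
e │            [OK]           │requ┃                
ta└───────────────────────────┘resu┃                
ta processing manages batch operati┃                
e system analyzes thread pools asyn┃                
e framework coordinates configurati┃                
                                   ┃                
━━━━━━━━━━━━━━━━━━━━━━━━━━━━━━━━━━━┛                
                                                    
                                                    


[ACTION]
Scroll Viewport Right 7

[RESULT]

━━━━━━━━━━━━━━━━━━━━━━━━━━━━┓                       
dal                         ┃                       
────────────────────────────┨                       
                            ┃                       
le transforms user sessions ┃                       
essing implements database r┃                       
le validates thread pools as┃                       
───────────────────────┐ns r┃                       
      Confirm          │erat┃                       
aved changes detected. │uest┃                       
        [OK]           │requ┃                       
───────────────────────┘resu┃                       
essing manages batch operati┃                       
m analyzes thread pools asyn┃                       
work coordinates configurati┃                       
                            ┃                       
━━━━━━━━━━━━━━━━━━━━━━━━━━━━┛                       
                                                    
                                                    


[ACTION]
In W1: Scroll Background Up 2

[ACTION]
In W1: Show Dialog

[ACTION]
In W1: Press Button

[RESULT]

━━━━━━━━━━━━━━━━━━━━━━━━━━━━┓                       
dal                         ┃                       
────────────────────────────┨                       
                            ┃                       
le transforms user sessions ┃                       
essing implements database r┃                       
le validates thread pools as┃                       
ss processes user sessions r┃                       
onent generates batch operat┃                       
le analyzes incoming request┃                       
ithm maintains incoming requ┃                       
essing generates cached resu┃                       
essing manages batch operati┃                       
m analyzes thread pools asyn┃                       
work coordinates configurati┃                       
                            ┃                       
━━━━━━━━━━━━━━━━━━━━━━━━━━━━┛                       
                                                    
                                                    


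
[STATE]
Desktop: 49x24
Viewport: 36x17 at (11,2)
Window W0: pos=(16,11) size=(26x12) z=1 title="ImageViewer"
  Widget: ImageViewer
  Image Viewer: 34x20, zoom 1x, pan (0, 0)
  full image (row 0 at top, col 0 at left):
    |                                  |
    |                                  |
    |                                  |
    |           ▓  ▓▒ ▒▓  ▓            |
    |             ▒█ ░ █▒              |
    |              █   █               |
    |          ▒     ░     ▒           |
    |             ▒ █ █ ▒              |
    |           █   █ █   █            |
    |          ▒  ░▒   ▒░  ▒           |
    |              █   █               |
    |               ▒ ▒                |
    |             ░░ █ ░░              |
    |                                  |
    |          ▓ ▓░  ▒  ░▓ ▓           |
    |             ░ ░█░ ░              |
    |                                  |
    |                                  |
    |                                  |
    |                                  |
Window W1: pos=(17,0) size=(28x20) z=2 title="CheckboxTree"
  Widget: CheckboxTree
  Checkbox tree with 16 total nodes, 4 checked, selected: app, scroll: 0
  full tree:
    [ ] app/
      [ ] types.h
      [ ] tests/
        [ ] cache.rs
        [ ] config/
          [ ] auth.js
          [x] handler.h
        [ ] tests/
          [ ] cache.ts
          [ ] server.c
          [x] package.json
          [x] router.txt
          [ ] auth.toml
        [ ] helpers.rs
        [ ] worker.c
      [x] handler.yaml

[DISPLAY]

      ┠──────────────────────────┨  
      ┃>[-] app/                 ┃  
      ┃   [ ] types.h            ┃  
      ┃   [-] tests/             ┃  
      ┃     [ ] cache.rs         ┃  
      ┃     [-] config/          ┃  
      ┃       [ ] auth.js        ┃  
      ┃       [x] handler.h      ┃  
      ┃     [-] tests/           ┃  
     ┏┃       [ ] cache.ts       ┃  
     ┃┃       [ ] server.c       ┃  
     ┠┃       [x] package.json   ┃  
     ┃┃       [x] router.txt     ┃  
     ┃┃       [ ] auth.toml      ┃  
     ┃┃     [ ] helpers.rs       ┃  
     ┃┃     [ ] worker.c         ┃  
     ┃┃   [x] handler.yaml       ┃  


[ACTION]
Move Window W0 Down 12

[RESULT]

      ┠──────────────────────────┨  
      ┃>[-] app/                 ┃  
      ┃   [ ] types.h            ┃  
      ┃   [-] tests/             ┃  
      ┃     [ ] cache.rs         ┃  
      ┃     [-] config/          ┃  
      ┃       [ ] auth.js        ┃  
      ┃       [x] handler.h      ┃  
      ┃     [-] tests/           ┃  
      ┃       [ ] cache.ts       ┃  
     ┏┃       [ ] server.c       ┃  
     ┃┃       [x] package.json   ┃  
     ┠┃       [x] router.txt     ┃  
     ┃┃       [ ] auth.toml      ┃  
     ┃┃     [ ] helpers.rs       ┃  
     ┃┃     [ ] worker.c         ┃  
     ┃┃   [x] handler.yaml       ┃  


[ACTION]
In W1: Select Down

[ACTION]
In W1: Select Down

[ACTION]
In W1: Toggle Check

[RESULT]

      ┠──────────────────────────┨  
      ┃ [-] app/                 ┃  
      ┃   [ ] types.h            ┃  
      ┃>  [x] tests/             ┃  
      ┃     [x] cache.rs         ┃  
      ┃     [x] config/          ┃  
      ┃       [x] auth.js        ┃  
      ┃       [x] handler.h      ┃  
      ┃     [x] tests/           ┃  
      ┃       [x] cache.ts       ┃  
     ┏┃       [x] server.c       ┃  
     ┃┃       [x] package.json   ┃  
     ┠┃       [x] router.txt     ┃  
     ┃┃       [x] auth.toml      ┃  
     ┃┃     [x] helpers.rs       ┃  
     ┃┃     [x] worker.c         ┃  
     ┃┃   [x] handler.yaml       ┃  


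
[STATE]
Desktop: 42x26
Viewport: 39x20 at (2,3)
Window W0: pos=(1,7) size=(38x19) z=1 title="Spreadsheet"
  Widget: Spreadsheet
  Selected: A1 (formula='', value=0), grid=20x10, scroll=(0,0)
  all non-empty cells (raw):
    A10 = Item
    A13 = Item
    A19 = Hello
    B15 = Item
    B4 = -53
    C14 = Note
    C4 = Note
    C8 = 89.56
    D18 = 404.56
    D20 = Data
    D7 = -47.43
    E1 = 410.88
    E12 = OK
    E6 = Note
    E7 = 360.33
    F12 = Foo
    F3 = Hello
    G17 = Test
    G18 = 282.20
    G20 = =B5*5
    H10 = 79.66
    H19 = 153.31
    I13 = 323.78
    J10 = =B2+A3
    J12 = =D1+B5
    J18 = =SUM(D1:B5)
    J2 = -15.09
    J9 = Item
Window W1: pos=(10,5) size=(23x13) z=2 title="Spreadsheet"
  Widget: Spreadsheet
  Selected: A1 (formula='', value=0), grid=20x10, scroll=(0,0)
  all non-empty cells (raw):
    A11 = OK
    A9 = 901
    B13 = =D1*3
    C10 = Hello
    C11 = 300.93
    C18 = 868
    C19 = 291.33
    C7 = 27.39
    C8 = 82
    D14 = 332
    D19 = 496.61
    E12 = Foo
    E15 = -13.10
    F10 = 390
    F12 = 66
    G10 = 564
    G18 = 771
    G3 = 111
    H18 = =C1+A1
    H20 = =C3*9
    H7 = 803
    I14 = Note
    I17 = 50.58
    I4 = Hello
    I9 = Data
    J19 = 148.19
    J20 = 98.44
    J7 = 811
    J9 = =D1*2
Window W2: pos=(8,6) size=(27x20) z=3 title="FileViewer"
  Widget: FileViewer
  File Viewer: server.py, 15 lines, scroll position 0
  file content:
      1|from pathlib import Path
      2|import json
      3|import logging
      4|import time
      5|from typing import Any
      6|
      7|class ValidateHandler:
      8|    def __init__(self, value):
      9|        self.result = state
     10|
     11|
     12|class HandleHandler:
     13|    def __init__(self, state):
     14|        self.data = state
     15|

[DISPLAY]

                                       
                                       
        ┏━━━━━━━━━━━━━━━━━━━━━┓        
      ┏━━━━━━━━━━━━━━━━━━━━━━━━━┓      
━━━━━━┃ FileViewer              ┃━━━┓  
 Sprea┠─────────────────────────┨   ┃  
──────┃from pathlib import Path▲┃───┨  
A1:   ┃import json             █┃   ┃  
      ┃import logging          ░┃   ┃  
------┃import time             ░┃---┃  
  1   ┃from typing import Any  ░┃  0┃  
  2   ┃                        ░┃  0┃  
  3   ┃class ValidateHandler:  ░┃  0┃  
  4   ┃    def __init__(self, v░┃  0┃  
  5   ┃        self.result = st░┃  0┃  
  6   ┃                        ░┃  0┃  
  7   ┃                        ░┃.43┃  
  8   ┃class HandleHandler:    ░┃  0┃  
  9   ┃    def __init__(self, s░┃  0┃  
 10 It┃        self.data = stat░┃  0┃  


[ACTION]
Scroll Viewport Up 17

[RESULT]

                                       
                                       
                                       
                                       
                                       
        ┏━━━━━━━━━━━━━━━━━━━━━┓        
      ┏━━━━━━━━━━━━━━━━━━━━━━━━━┓      
━━━━━━┃ FileViewer              ┃━━━┓  
 Sprea┠─────────────────────────┨   ┃  
──────┃from pathlib import Path▲┃───┨  
A1:   ┃import json             █┃   ┃  
      ┃import logging          ░┃   ┃  
------┃import time             ░┃---┃  
  1   ┃from typing import Any  ░┃  0┃  
  2   ┃                        ░┃  0┃  
  3   ┃class ValidateHandler:  ░┃  0┃  
  4   ┃    def __init__(self, v░┃  0┃  
  5   ┃        self.result = st░┃  0┃  
  6   ┃                        ░┃  0┃  
  7   ┃                        ░┃.43┃  


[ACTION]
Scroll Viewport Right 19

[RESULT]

                                       
                                       
                                       
                                       
                                       
       ┏━━━━━━━━━━━━━━━━━━━━━┓         
     ┏━━━━━━━━━━━━━━━━━━━━━━━━━┓       
━━━━━┃ FileViewer              ┃━━━┓   
Sprea┠─────────────────────────┨   ┃   
─────┃from pathlib import Path▲┃───┨   
1:   ┃import json             █┃   ┃   
     ┃import logging          ░┃   ┃   
-----┃import time             ░┃---┃   
 1   ┃from typing import Any  ░┃  0┃   
 2   ┃                        ░┃  0┃   
 3   ┃class ValidateHandler:  ░┃  0┃   
 4   ┃    def __init__(self, v░┃  0┃   
 5   ┃        self.result = st░┃  0┃   
 6   ┃                        ░┃  0┃   
 7   ┃                        ░┃.43┃   


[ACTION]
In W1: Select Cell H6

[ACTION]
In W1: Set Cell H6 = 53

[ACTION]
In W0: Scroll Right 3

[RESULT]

                                       
                                       
                                       
                                       
                                       
       ┏━━━━━━━━━━━━━━━━━━━━━┓         
     ┏━━━━━━━━━━━━━━━━━━━━━━━━━┓       
━━━━━┃ FileViewer              ┃━━━┓   
Sprea┠─────────────────────────┨   ┃   
─────┃from pathlib import Path▲┃───┨   
1:   ┃import json             █┃   ┃   
     ┃import logging          ░┃   ┃   
-----┃import time             ░┃---┃   
 1   ┃from typing import Any  ░┃  0┃   
 2   ┃                        ░┃  0┃   
 3   ┃class ValidateHandler:  ░┃  0┃   
 4   ┃    def __init__(self, v░┃  0┃   
 5   ┃        self.result = st░┃  0┃   
 6   ┃                        ░┃  0┃   
 7   ┃                        ░┃  0┃   
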